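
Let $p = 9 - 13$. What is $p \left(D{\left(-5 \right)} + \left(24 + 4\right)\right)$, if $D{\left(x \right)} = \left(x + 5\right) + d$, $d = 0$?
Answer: $-112$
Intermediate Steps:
$p = -4$ ($p = 9 - 13 = -4$)
$D{\left(x \right)} = 5 + x$ ($D{\left(x \right)} = \left(x + 5\right) + 0 = \left(5 + x\right) + 0 = 5 + x$)
$p \left(D{\left(-5 \right)} + \left(24 + 4\right)\right) = - 4 \left(\left(5 - 5\right) + \left(24 + 4\right)\right) = - 4 \left(0 + 28\right) = \left(-4\right) 28 = -112$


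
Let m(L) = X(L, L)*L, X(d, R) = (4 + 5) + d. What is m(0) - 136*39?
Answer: -5304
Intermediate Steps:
X(d, R) = 9 + d
m(L) = L*(9 + L) (m(L) = (9 + L)*L = L*(9 + L))
m(0) - 136*39 = 0*(9 + 0) - 136*39 = 0*9 - 5304 = 0 - 5304 = -5304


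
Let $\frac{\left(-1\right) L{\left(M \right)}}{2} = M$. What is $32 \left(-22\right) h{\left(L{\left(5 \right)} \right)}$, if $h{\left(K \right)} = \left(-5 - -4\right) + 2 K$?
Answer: $14784$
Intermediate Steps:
$L{\left(M \right)} = - 2 M$
$h{\left(K \right)} = -1 + 2 K$ ($h{\left(K \right)} = \left(-5 + 4\right) + 2 K = -1 + 2 K$)
$32 \left(-22\right) h{\left(L{\left(5 \right)} \right)} = 32 \left(-22\right) \left(-1 + 2 \left(\left(-2\right) 5\right)\right) = - 704 \left(-1 + 2 \left(-10\right)\right) = - 704 \left(-1 - 20\right) = \left(-704\right) \left(-21\right) = 14784$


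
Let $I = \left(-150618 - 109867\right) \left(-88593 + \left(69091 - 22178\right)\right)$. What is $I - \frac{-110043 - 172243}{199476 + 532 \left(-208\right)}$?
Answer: $\frac{482160027409143}{44410} \approx 1.0857 \cdot 10^{10}$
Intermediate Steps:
$I = 10857014800$ ($I = - 260485 \left(-88593 + \left(69091 - 22178\right)\right) = - 260485 \left(-88593 + 46913\right) = \left(-260485\right) \left(-41680\right) = 10857014800$)
$I - \frac{-110043 - 172243}{199476 + 532 \left(-208\right)} = 10857014800 - \frac{-110043 - 172243}{199476 + 532 \left(-208\right)} = 10857014800 - - \frac{282286}{199476 - 110656} = 10857014800 - - \frac{282286}{88820} = 10857014800 - \left(-282286\right) \frac{1}{88820} = 10857014800 - - \frac{141143}{44410} = 10857014800 + \frac{141143}{44410} = \frac{482160027409143}{44410}$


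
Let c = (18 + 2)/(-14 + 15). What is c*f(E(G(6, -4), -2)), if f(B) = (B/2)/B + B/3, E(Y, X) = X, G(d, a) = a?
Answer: -10/3 ≈ -3.3333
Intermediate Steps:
f(B) = ½ + B/3 (f(B) = (B*(½))/B + B*(⅓) = (B/2)/B + B/3 = ½ + B/3)
c = 20 (c = 20/1 = 20*1 = 20)
c*f(E(G(6, -4), -2)) = 20*(½ + (⅓)*(-2)) = 20*(½ - ⅔) = 20*(-⅙) = -10/3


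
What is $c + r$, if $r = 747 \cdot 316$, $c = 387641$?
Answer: $623693$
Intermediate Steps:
$r = 236052$
$c + r = 387641 + 236052 = 623693$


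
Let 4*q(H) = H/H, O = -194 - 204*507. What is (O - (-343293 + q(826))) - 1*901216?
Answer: -2646181/4 ≈ -6.6155e+5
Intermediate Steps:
O = -103622 (O = -194 - 103428 = -103622)
q(H) = ¼ (q(H) = (H/H)/4 = (¼)*1 = ¼)
(O - (-343293 + q(826))) - 1*901216 = (-103622 - (-343293 + ¼)) - 1*901216 = (-103622 - 1*(-1373171/4)) - 901216 = (-103622 + 1373171/4) - 901216 = 958683/4 - 901216 = -2646181/4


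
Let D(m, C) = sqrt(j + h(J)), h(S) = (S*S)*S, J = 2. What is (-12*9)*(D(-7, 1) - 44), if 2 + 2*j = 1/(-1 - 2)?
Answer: 4752 - 18*sqrt(246) ≈ 4469.7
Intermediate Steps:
h(S) = S**3 (h(S) = S**2*S = S**3)
j = -7/6 (j = -1 + 1/(2*(-1 - 2)) = -1 + (1/2)/(-3) = -1 + (1/2)*(-1/3) = -1 - 1/6 = -7/6 ≈ -1.1667)
D(m, C) = sqrt(246)/6 (D(m, C) = sqrt(-7/6 + 2**3) = sqrt(-7/6 + 8) = sqrt(41/6) = sqrt(246)/6)
(-12*9)*(D(-7, 1) - 44) = (-12*9)*(sqrt(246)/6 - 44) = -108*(-44 + sqrt(246)/6) = 4752 - 18*sqrt(246)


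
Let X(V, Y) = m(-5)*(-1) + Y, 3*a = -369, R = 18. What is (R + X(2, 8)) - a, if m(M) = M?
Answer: 154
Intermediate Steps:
a = -123 (a = (⅓)*(-369) = -123)
X(V, Y) = 5 + Y (X(V, Y) = -5*(-1) + Y = 5 + Y)
(R + X(2, 8)) - a = (18 + (5 + 8)) - 1*(-123) = (18 + 13) + 123 = 31 + 123 = 154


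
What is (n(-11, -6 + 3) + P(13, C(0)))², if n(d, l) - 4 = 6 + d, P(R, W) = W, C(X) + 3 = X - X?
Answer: 16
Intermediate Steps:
C(X) = -3 (C(X) = -3 + (X - X) = -3 + 0 = -3)
n(d, l) = 10 + d (n(d, l) = 4 + (6 + d) = 10 + d)
(n(-11, -6 + 3) + P(13, C(0)))² = ((10 - 11) - 3)² = (-1 - 3)² = (-4)² = 16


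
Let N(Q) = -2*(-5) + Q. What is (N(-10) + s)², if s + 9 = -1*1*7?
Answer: 256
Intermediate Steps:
N(Q) = 10 + Q
s = -16 (s = -9 - 1*1*7 = -9 - 1*7 = -9 - 7 = -16)
(N(-10) + s)² = ((10 - 10) - 16)² = (0 - 16)² = (-16)² = 256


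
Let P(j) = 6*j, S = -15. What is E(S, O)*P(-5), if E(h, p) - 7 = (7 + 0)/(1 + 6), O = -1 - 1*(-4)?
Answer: -240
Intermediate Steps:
O = 3 (O = -1 + 4 = 3)
E(h, p) = 8 (E(h, p) = 7 + (7 + 0)/(1 + 6) = 7 + 7/7 = 7 + 7*(1/7) = 7 + 1 = 8)
E(S, O)*P(-5) = 8*(6*(-5)) = 8*(-30) = -240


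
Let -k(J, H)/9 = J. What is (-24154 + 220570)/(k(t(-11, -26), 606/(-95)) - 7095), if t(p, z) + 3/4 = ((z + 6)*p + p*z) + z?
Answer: -261888/15211 ≈ -17.217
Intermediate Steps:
t(p, z) = -¾ + z + p*z + p*(6 + z) (t(p, z) = -¾ + (((z + 6)*p + p*z) + z) = -¾ + (((6 + z)*p + p*z) + z) = -¾ + ((p*(6 + z) + p*z) + z) = -¾ + ((p*z + p*(6 + z)) + z) = -¾ + (z + p*z + p*(6 + z)) = -¾ + z + p*z + p*(6 + z))
k(J, H) = -9*J
(-24154 + 220570)/(k(t(-11, -26), 606/(-95)) - 7095) = (-24154 + 220570)/(-9*(-¾ - 26 + 6*(-11) + 2*(-11)*(-26)) - 7095) = 196416/(-9*(-¾ - 26 - 66 + 572) - 7095) = 196416/(-9*1917/4 - 7095) = 196416/(-17253/4 - 7095) = 196416/(-45633/4) = 196416*(-4/45633) = -261888/15211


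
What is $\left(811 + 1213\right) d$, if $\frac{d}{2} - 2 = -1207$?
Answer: $-4877840$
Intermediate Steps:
$d = -2410$ ($d = 4 + 2 \left(-1207\right) = 4 - 2414 = -2410$)
$\left(811 + 1213\right) d = \left(811 + 1213\right) \left(-2410\right) = 2024 \left(-2410\right) = -4877840$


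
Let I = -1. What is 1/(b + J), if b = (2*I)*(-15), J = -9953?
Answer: -1/9923 ≈ -0.00010078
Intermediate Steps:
b = 30 (b = (2*(-1))*(-15) = -2*(-15) = 30)
1/(b + J) = 1/(30 - 9953) = 1/(-9923) = -1/9923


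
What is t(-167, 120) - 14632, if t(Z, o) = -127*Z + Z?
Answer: 6410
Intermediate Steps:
t(Z, o) = -126*Z
t(-167, 120) - 14632 = -126*(-167) - 14632 = 21042 - 14632 = 6410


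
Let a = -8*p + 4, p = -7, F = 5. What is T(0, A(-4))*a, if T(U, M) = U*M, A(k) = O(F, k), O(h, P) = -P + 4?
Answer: 0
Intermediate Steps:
a = 60 (a = -8*(-7) + 4 = 56 + 4 = 60)
O(h, P) = 4 - P
A(k) = 4 - k
T(U, M) = M*U
T(0, A(-4))*a = ((4 - 1*(-4))*0)*60 = ((4 + 4)*0)*60 = (8*0)*60 = 0*60 = 0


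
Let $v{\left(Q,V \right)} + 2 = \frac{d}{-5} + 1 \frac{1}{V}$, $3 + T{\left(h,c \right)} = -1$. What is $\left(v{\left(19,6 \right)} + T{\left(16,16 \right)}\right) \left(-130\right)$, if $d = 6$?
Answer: $\frac{2743}{3} \approx 914.33$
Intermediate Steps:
$T{\left(h,c \right)} = -4$ ($T{\left(h,c \right)} = -3 - 1 = -4$)
$v{\left(Q,V \right)} = - \frac{16}{5} + \frac{1}{V}$ ($v{\left(Q,V \right)} = -2 + \left(\frac{6}{-5} + 1 \frac{1}{V}\right) = -2 + \left(6 \left(- \frac{1}{5}\right) + \frac{1}{V}\right) = -2 - \left(\frac{6}{5} - \frac{1}{V}\right) = - \frac{16}{5} + \frac{1}{V}$)
$\left(v{\left(19,6 \right)} + T{\left(16,16 \right)}\right) \left(-130\right) = \left(\left(- \frac{16}{5} + \frac{1}{6}\right) - 4\right) \left(-130\right) = \left(- \frac{91}{30} - 4\right) \left(-130\right) = \left(- \frac{211}{30}\right) \left(-130\right) = \frac{2743}{3}$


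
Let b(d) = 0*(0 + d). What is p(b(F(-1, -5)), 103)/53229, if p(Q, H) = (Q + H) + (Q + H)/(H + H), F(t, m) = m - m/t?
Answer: 69/35486 ≈ 0.0019444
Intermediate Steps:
F(t, m) = m - m/t
b(d) = 0 (b(d) = 0*d = 0)
p(Q, H) = H + Q + (H + Q)/(2*H) (p(Q, H) = (H + Q) + (H + Q)/((2*H)) = (H + Q) + (H + Q)*(1/(2*H)) = (H + Q) + (H + Q)/(2*H) = H + Q + (H + Q)/(2*H))
p(b(F(-1, -5)), 103)/53229 = (½ + 103 + 0 + (½)*0/103)/53229 = (½ + 103 + 0 + (½)*0*(1/103))*(1/53229) = (½ + 103 + 0 + 0)*(1/53229) = (207/2)*(1/53229) = 69/35486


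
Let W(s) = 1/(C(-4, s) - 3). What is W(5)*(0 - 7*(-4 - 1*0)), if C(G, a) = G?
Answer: -4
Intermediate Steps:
W(s) = -⅐ (W(s) = 1/(-4 - 3) = 1/(-7) = -⅐)
W(5)*(0 - 7*(-4 - 1*0)) = -(0 - 7*(-4 - 1*0))/7 = -(0 - 7*(-4 + 0))/7 = -(0 - 7*(-4))/7 = -(0 + 28)/7 = -⅐*28 = -4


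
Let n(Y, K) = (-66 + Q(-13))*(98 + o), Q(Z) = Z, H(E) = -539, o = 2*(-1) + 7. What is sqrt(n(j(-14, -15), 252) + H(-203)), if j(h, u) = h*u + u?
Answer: 6*I*sqrt(241) ≈ 93.145*I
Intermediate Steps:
o = 5 (o = -2 + 7 = 5)
j(h, u) = u + h*u
n(Y, K) = -8137 (n(Y, K) = (-66 - 13)*(98 + 5) = -79*103 = -8137)
sqrt(n(j(-14, -15), 252) + H(-203)) = sqrt(-8137 - 539) = sqrt(-8676) = 6*I*sqrt(241)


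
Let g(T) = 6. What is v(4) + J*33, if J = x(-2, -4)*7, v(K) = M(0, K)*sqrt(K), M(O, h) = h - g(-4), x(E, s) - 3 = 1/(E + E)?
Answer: 2525/4 ≈ 631.25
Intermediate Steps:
x(E, s) = 3 + 1/(2*E) (x(E, s) = 3 + 1/(E + E) = 3 + 1/(2*E))
M(O, h) = -6 + h (M(O, h) = h - 1*6 = h - 6 = -6 + h)
v(K) = sqrt(K)*(-6 + K) (v(K) = (-6 + K)*sqrt(K) = sqrt(K)*(-6 + K))
J = 77/4 (J = (3 + (1/2)/(-2))*7 = (3 + (1/2)*(-1/2))*7 = (3 - 1/4)*7 = (11/4)*7 = 77/4 ≈ 19.250)
v(4) + J*33 = sqrt(4)*(-6 + 4) + (77/4)*33 = 2*(-2) + 2541/4 = -4 + 2541/4 = 2525/4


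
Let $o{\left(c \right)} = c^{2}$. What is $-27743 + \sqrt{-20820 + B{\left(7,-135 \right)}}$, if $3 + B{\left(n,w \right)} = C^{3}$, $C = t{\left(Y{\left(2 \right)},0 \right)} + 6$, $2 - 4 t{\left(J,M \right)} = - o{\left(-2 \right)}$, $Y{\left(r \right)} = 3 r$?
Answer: $-27743 + \frac{i \sqrt{326418}}{4} \approx -27743.0 + 142.83 i$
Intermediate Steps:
$t{\left(J,M \right)} = \frac{3}{2}$ ($t{\left(J,M \right)} = \frac{1}{2} - \frac{\left(-1\right) \left(-2\right)^{2}}{4} = \frac{1}{2} - \frac{\left(-1\right) 4}{4} = \frac{1}{2} - -1 = \frac{1}{2} + 1 = \frac{3}{2}$)
$C = \frac{15}{2}$ ($C = \frac{3}{2} + 6 = \frac{15}{2} \approx 7.5$)
$B{\left(n,w \right)} = \frac{3351}{8}$ ($B{\left(n,w \right)} = -3 + \left(\frac{15}{2}\right)^{3} = -3 + \frac{3375}{8} = \frac{3351}{8}$)
$-27743 + \sqrt{-20820 + B{\left(7,-135 \right)}} = -27743 + \sqrt{-20820 + \frac{3351}{8}} = -27743 + \sqrt{- \frac{163209}{8}} = -27743 + \frac{i \sqrt{326418}}{4}$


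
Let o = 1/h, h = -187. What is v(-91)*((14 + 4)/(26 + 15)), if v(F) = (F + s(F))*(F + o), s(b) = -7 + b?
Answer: 57895236/7667 ≈ 7551.2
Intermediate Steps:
o = -1/187 (o = 1/(-187) = -1/187 ≈ -0.0053476)
v(F) = (-7 + 2*F)*(-1/187 + F) (v(F) = (F + (-7 + F))*(F - 1/187) = (-7 + 2*F)*(-1/187 + F))
v(-91)*((14 + 4)/(26 + 15)) = (7/187 + 2*(-91)**2 - 1311/187*(-91))*((14 + 4)/(26 + 15)) = (7/187 + 2*8281 + 119301/187)*(18/41) = (7/187 + 16562 + 119301/187)*(18*(1/41)) = (3216402/187)*(18/41) = 57895236/7667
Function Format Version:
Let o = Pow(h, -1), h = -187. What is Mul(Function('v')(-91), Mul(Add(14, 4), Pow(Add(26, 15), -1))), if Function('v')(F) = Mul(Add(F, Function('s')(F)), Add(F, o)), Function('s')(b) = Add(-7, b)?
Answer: Rational(57895236, 7667) ≈ 7551.2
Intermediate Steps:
o = Rational(-1, 187) (o = Pow(-187, -1) = Rational(-1, 187) ≈ -0.0053476)
Function('v')(F) = Mul(Add(-7, Mul(2, F)), Add(Rational(-1, 187), F)) (Function('v')(F) = Mul(Add(F, Add(-7, F)), Add(F, Rational(-1, 187))) = Mul(Add(-7, Mul(2, F)), Add(Rational(-1, 187), F)))
Mul(Function('v')(-91), Mul(Add(14, 4), Pow(Add(26, 15), -1))) = Mul(Add(Rational(7, 187), Mul(2, Pow(-91, 2)), Mul(Rational(-1311, 187), -91)), Mul(Add(14, 4), Pow(Add(26, 15), -1))) = Mul(Add(Rational(7, 187), Mul(2, 8281), Rational(119301, 187)), Mul(18, Pow(41, -1))) = Mul(Add(Rational(7, 187), 16562, Rational(119301, 187)), Mul(18, Rational(1, 41))) = Mul(Rational(3216402, 187), Rational(18, 41)) = Rational(57895236, 7667)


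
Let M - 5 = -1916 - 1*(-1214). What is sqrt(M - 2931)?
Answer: 2*I*sqrt(907) ≈ 60.233*I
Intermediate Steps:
M = -697 (M = 5 + (-1916 - 1*(-1214)) = 5 + (-1916 + 1214) = 5 - 702 = -697)
sqrt(M - 2931) = sqrt(-697 - 2931) = sqrt(-3628) = 2*I*sqrt(907)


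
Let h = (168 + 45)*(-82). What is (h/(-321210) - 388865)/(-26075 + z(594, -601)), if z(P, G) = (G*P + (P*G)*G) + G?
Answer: -5204471216/2866394043585 ≈ -0.0018157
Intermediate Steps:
h = -17466 (h = 213*(-82) = -17466)
z(P, G) = G + G*P + P*G**2 (z(P, G) = (G*P + (G*P)*G) + G = (G*P + P*G**2) + G = G + G*P + P*G**2)
(h/(-321210) - 388865)/(-26075 + z(594, -601)) = (-17466/(-321210) - 388865)/(-26075 - 601*(1 + 594 - 601*594)) = (-17466*(-1/321210) - 388865)/(-26075 - 601*(1 + 594 - 356994)) = (2911/53535 - 388865)/(-26075 - 601*(-356399)) = -20817884864/(53535*(-26075 + 214195799)) = -20817884864/53535/214169724 = -20817884864/53535*1/214169724 = -5204471216/2866394043585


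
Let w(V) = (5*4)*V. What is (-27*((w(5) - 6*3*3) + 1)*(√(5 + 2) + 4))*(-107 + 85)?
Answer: 111672 + 27918*√7 ≈ 1.8554e+5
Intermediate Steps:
w(V) = 20*V
(-27*((w(5) - 6*3*3) + 1)*(√(5 + 2) + 4))*(-107 + 85) = (-27*((20*5 - 6*3*3) + 1)*(√(5 + 2) + 4))*(-107 + 85) = -27*((100 - 18*3) + 1)*(√7 + 4)*(-22) = -27*((100 - 1*54) + 1)*(4 + √7)*(-22) = -27*((100 - 54) + 1)*(4 + √7)*(-22) = -27*(46 + 1)*(4 + √7)*(-22) = -1269*(4 + √7)*(-22) = -27*(188 + 47*√7)*(-22) = (-5076 - 1269*√7)*(-22) = 111672 + 27918*√7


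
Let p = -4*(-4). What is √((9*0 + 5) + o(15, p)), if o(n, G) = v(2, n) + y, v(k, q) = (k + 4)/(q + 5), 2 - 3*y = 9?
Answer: √2670/30 ≈ 1.7224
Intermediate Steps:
y = -7/3 (y = ⅔ - ⅓*9 = ⅔ - 3 = -7/3 ≈ -2.3333)
v(k, q) = (4 + k)/(5 + q)
p = 16
o(n, G) = -7/3 + 6/(5 + n) (o(n, G) = (4 + 2)/(5 + n) - 7/3 = 6/(5 + n) - 7/3 = -7/3 + 6/(5 + n))
√((9*0 + 5) + o(15, p)) = √((9*0 + 5) + (-17 - 7*15)/(3*(5 + 15))) = √((0 + 5) + (⅓)*(-17 - 105)/20) = √(5 + (⅓)*(1/20)*(-122)) = √(5 - 61/30) = √(89/30) = √2670/30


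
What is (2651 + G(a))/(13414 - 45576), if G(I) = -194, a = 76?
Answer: -189/2474 ≈ -0.076395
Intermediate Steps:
(2651 + G(a))/(13414 - 45576) = (2651 - 194)/(13414 - 45576) = 2457/(-32162) = 2457*(-1/32162) = -189/2474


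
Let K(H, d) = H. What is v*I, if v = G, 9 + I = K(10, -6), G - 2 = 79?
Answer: 81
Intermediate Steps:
G = 81 (G = 2 + 79 = 81)
I = 1 (I = -9 + 10 = 1)
v = 81
v*I = 81*1 = 81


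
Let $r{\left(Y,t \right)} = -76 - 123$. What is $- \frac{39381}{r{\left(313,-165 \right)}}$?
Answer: $\frac{39381}{199} \approx 197.89$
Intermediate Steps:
$r{\left(Y,t \right)} = -199$
$- \frac{39381}{r{\left(313,-165 \right)}} = - \frac{39381}{-199} = \left(-39381\right) \left(- \frac{1}{199}\right) = \frac{39381}{199}$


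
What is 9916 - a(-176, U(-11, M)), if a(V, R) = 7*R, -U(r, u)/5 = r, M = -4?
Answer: 9531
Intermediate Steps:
U(r, u) = -5*r
9916 - a(-176, U(-11, M)) = 9916 - 7*(-5*(-11)) = 9916 - 7*55 = 9916 - 1*385 = 9916 - 385 = 9531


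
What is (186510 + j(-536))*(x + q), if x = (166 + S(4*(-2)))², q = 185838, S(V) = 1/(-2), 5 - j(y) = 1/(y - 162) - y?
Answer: 110719487818159/2792 ≈ 3.9656e+10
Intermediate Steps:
j(y) = 5 + y - 1/(-162 + y) (j(y) = 5 - (1/(y - 162) - y) = 5 - (1/(-162 + y) - y) = 5 + (y - 1/(-162 + y)) = 5 + y - 1/(-162 + y))
S(V) = -½
x = 109561/4 (x = (166 - ½)² = (331/2)² = 109561/4 ≈ 27390.)
(186510 + j(-536))*(x + q) = (186510 + (-811 + (-536)² - 157*(-536))/(-162 - 536))*(109561/4 + 185838) = (186510 + (-811 + 287296 + 84152)/(-698))*(852913/4) = (186510 - 1/698*370637)*(852913/4) = (186510 - 370637/698)*(852913/4) = (129813343/698)*(852913/4) = 110719487818159/2792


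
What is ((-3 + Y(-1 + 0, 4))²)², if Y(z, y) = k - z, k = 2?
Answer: 0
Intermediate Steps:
Y(z, y) = 2 - z
((-3 + Y(-1 + 0, 4))²)² = ((-3 + (2 - (-1 + 0)))²)² = ((-3 + (2 - 1*(-1)))²)² = ((-3 + (2 + 1))²)² = ((-3 + 3)²)² = (0²)² = 0² = 0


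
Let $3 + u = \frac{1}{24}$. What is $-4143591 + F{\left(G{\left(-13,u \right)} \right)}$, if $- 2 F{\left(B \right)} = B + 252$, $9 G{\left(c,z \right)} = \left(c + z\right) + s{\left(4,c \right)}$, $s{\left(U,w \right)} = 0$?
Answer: $- \frac{1790085361}{432} \approx -4.1437 \cdot 10^{6}$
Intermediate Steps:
$u = - \frac{71}{24}$ ($u = -3 + \frac{1}{24} = - \frac{71}{24} \approx -2.9583$)
$G{\left(c,z \right)} = \frac{c}{9} + \frac{z}{9}$ ($G{\left(c,z \right)} = \frac{\left(c + z\right) + 0}{9} = \frac{c + z}{9} = \frac{c}{9} + \frac{z}{9}$)
$F{\left(B \right)} = -126 - \frac{B}{2}$ ($F{\left(B \right)} = - \frac{B + 252}{2} = - \frac{252 + B}{2} = -126 - \frac{B}{2}$)
$-4143591 + F{\left(G{\left(-13,u \right)} \right)} = -4143591 - \left(126 + \frac{\frac{1}{9} \left(-13\right) + \frac{1}{9} \left(- \frac{71}{24}\right)}{2}\right) = -4143591 - \left(126 + \frac{- \frac{13}{9} - \frac{71}{216}}{2}\right) = -4143591 - \frac{54049}{432} = - \frac{1790085361}{432}$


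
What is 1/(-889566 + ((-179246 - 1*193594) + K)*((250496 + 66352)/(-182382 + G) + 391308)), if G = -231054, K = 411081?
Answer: 34453/515523351999522 ≈ 6.6831e-11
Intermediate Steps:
1/(-889566 + ((-179246 - 1*193594) + K)*((250496 + 66352)/(-182382 + G) + 391308)) = 1/(-889566 + ((-179246 - 1*193594) + 411081)*((250496 + 66352)/(-182382 - 231054) + 391308)) = 1/(-889566 + ((-179246 - 193594) + 411081)*(316848/(-413436) + 391308)) = 1/(-889566 + (-372840 + 411081)*(316848*(-1/413436) + 391308)) = 1/(-889566 + 38241*(-26404/34453 + 391308)) = 1/(-889566 + 38241*(13481708120/34453)) = 1/(-889566 + 515554000216920/34453) = 1/(515523351999522/34453) = 34453/515523351999522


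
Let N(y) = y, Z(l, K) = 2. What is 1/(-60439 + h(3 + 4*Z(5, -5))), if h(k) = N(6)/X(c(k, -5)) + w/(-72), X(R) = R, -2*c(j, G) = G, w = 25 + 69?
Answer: -180/10878823 ≈ -1.6546e-5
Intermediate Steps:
w = 94
c(j, G) = -G/2
h(k) = 197/180 (h(k) = 6/((-1/2*(-5))) + 94/(-72) = 6/(5/2) + 94*(-1/72) = 6*(2/5) - 47/36 = 12/5 - 47/36 = 197/180)
1/(-60439 + h(3 + 4*Z(5, -5))) = 1/(-60439 + 197/180) = 1/(-10878823/180) = -180/10878823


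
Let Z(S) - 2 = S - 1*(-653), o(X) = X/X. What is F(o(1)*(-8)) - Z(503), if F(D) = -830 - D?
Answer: -1980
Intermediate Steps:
o(X) = 1
Z(S) = 655 + S (Z(S) = 2 + (S - 1*(-653)) = 2 + (S + 653) = 2 + (653 + S) = 655 + S)
F(o(1)*(-8)) - Z(503) = (-830 - (-8)) - (655 + 503) = (-830 - 1*(-8)) - 1*1158 = (-830 + 8) - 1158 = -822 - 1158 = -1980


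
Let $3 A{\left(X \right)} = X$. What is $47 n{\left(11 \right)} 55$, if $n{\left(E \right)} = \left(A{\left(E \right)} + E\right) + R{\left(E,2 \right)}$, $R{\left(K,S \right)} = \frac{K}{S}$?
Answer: $\frac{312785}{6} \approx 52131.0$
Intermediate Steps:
$A{\left(X \right)} = \frac{X}{3}$
$n{\left(E \right)} = \frac{11 E}{6}$ ($n{\left(E \right)} = \left(\frac{E}{3} + E\right) + \frac{E}{2} = \frac{4 E}{3} + E \frac{1}{2} = \frac{4 E}{3} + \frac{E}{2} = \frac{11 E}{6}$)
$47 n{\left(11 \right)} 55 = 47 \cdot \frac{11}{6} \cdot 11 \cdot 55 = 47 \cdot \frac{121}{6} \cdot 55 = \frac{5687}{6} \cdot 55 = \frac{312785}{6}$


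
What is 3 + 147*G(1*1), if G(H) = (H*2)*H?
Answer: 297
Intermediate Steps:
G(H) = 2*H² (G(H) = (2*H)*H = 2*H²)
3 + 147*G(1*1) = 3 + 147*(2*(1*1)²) = 3 + 147*(2*1²) = 3 + 147*(2*1) = 3 + 147*2 = 3 + 294 = 297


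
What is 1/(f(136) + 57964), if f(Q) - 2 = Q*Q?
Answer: 1/76462 ≈ 1.3078e-5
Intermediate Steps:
f(Q) = 2 + Q**2 (f(Q) = 2 + Q*Q = 2 + Q**2)
1/(f(136) + 57964) = 1/((2 + 136**2) + 57964) = 1/((2 + 18496) + 57964) = 1/(18498 + 57964) = 1/76462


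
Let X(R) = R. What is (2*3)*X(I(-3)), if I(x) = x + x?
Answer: -36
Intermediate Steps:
I(x) = 2*x
(2*3)*X(I(-3)) = (2*3)*(2*(-3)) = 6*(-6) = -36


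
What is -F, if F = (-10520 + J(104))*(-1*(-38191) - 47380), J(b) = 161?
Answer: -95188851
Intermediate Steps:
F = 95188851 (F = (-10520 + 161)*(-1*(-38191) - 47380) = -10359*(38191 - 47380) = -10359*(-9189) = 95188851)
-F = -1*95188851 = -95188851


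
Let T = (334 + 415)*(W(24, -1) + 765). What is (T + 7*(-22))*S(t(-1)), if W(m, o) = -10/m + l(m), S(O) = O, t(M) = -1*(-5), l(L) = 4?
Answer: 34530895/12 ≈ 2.8776e+6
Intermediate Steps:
t(M) = 5
W(m, o) = 4 - 10/m (W(m, o) = -10/m + 4 = 4 - 10/m)
T = 6908027/12 (T = (334 + 415)*((4 - 10/24) + 765) = 749*((4 - 10*1/24) + 765) = 749*((4 - 5/12) + 765) = 749*(43/12 + 765) = 749*(9223/12) = 6908027/12 ≈ 5.7567e+5)
(T + 7*(-22))*S(t(-1)) = (6908027/12 + 7*(-22))*5 = (6908027/12 - 154)*5 = (6906179/12)*5 = 34530895/12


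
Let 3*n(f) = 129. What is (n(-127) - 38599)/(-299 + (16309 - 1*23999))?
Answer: 12852/2663 ≈ 4.8261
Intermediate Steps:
n(f) = 43 (n(f) = (1/3)*129 = 43)
(n(-127) - 38599)/(-299 + (16309 - 1*23999)) = (43 - 38599)/(-299 + (16309 - 1*23999)) = -38556/(-299 + (16309 - 23999)) = -38556/(-299 - 7690) = -38556/(-7989) = -38556*(-1/7989) = 12852/2663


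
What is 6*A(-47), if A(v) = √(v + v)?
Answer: 6*I*√94 ≈ 58.172*I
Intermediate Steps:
A(v) = √2*√v (A(v) = √(2*v) = √2*√v)
6*A(-47) = 6*(√2*√(-47)) = 6*(√2*(I*√47)) = 6*(I*√94) = 6*I*√94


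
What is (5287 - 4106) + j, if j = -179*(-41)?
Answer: 8520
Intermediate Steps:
j = 7339
(5287 - 4106) + j = (5287 - 4106) + 7339 = 1181 + 7339 = 8520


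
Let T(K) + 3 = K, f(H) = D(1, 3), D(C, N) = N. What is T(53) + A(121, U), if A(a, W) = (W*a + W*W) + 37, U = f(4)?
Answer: 459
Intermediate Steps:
f(H) = 3
T(K) = -3 + K
U = 3
A(a, W) = 37 + W**2 + W*a (A(a, W) = (W*a + W**2) + 37 = (W**2 + W*a) + 37 = 37 + W**2 + W*a)
T(53) + A(121, U) = (-3 + 53) + (37 + 3**2 + 3*121) = 50 + (37 + 9 + 363) = 50 + 409 = 459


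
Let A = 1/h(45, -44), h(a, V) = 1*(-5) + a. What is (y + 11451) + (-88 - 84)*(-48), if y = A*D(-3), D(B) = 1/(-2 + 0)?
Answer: 1576559/80 ≈ 19707.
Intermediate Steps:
h(a, V) = -5 + a
A = 1/40 (A = 1/(-5 + 45) = 1/40 ≈ 0.025000)
D(B) = -½ (D(B) = 1/(-2) = -½)
y = -1/80 (y = (1/40)*(-½) = -1/80 ≈ -0.012500)
(y + 11451) + (-88 - 84)*(-48) = (-1/80 + 11451) + (-88 - 84)*(-48) = 916079/80 - 172*(-48) = 916079/80 + 8256 = 1576559/80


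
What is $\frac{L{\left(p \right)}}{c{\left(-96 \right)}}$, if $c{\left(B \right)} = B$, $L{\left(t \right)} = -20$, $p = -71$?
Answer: $\frac{5}{24} \approx 0.20833$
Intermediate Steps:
$\frac{L{\left(p \right)}}{c{\left(-96 \right)}} = - \frac{20}{-96} = \left(-20\right) \left(- \frac{1}{96}\right) = \frac{5}{24}$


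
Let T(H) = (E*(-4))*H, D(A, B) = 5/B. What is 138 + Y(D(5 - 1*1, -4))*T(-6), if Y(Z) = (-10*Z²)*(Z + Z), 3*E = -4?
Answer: -1112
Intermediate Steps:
E = -4/3 (E = (⅓)*(-4) = -4/3 ≈ -1.3333)
T(H) = 16*H/3 (T(H) = (-4/3*(-4))*H = 16*H/3)
Y(Z) = -20*Z³ (Y(Z) = (-10*Z²)*(2*Z) = -20*Z³)
138 + Y(D(5 - 1*1, -4))*T(-6) = 138 + (-20*(5/(-4))³)*((16/3)*(-6)) = 138 - 20*(5*(-¼))³*(-32) = 138 - 20*(-5/4)³*(-32) = 138 - 20*(-125/64)*(-32) = 138 + (625/16)*(-32) = 138 - 1250 = -1112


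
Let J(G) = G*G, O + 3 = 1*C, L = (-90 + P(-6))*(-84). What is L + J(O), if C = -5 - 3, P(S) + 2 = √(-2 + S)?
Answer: 7849 - 168*I*√2 ≈ 7849.0 - 237.59*I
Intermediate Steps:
P(S) = -2 + √(-2 + S)
C = -8
L = 7728 - 168*I*√2 (L = (-90 + (-2 + √(-2 - 6)))*(-84) = (-90 + (-2 + √(-8)))*(-84) = (-90 + (-2 + 2*I*√2))*(-84) = (-92 + 2*I*√2)*(-84) = 7728 - 168*I*√2 ≈ 7728.0 - 237.59*I)
O = -11 (O = -3 + 1*(-8) = -3 - 8 = -11)
J(G) = G²
L + J(O) = (7728 - 168*I*√2) + (-11)² = (7728 - 168*I*√2) + 121 = 7849 - 168*I*√2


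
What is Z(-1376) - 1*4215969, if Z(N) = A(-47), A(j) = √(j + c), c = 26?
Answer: -4215969 + I*√21 ≈ -4.216e+6 + 4.5826*I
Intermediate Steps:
A(j) = √(26 + j) (A(j) = √(j + 26) = √(26 + j))
Z(N) = I*√21 (Z(N) = √(26 - 47) = √(-21) = I*√21)
Z(-1376) - 1*4215969 = I*√21 - 1*4215969 = I*√21 - 4215969 = -4215969 + I*√21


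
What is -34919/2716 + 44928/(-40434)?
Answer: -255656549/18303124 ≈ -13.968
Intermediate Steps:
-34919/2716 + 44928/(-40434) = -34919*1/2716 + 44928*(-1/40434) = -34919/2716 - 7488/6739 = -255656549/18303124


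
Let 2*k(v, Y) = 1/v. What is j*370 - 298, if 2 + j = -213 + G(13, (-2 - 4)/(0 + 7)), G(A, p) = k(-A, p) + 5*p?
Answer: -7411763/91 ≈ -81448.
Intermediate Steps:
k(v, Y) = 1/(2*v)
G(A, p) = 5*p - 1/(2*A) (G(A, p) = 1/(2*((-A))) + 5*p = (-1/A)/2 + 5*p = -1/(2*A) + 5*p = 5*p - 1/(2*A))
j = -39917/182 (j = -2 + (-213 + (5*((-2 - 4)/(0 + 7)) - 1/2/13)) = -2 + (-213 + (5*(-6/7) - 1/2*1/13)) = -2 + (-213 + (5*(-6*1/7) - 1/26)) = -2 + (-213 + (5*(-6/7) - 1/26)) = -2 + (-213 + (-30/7 - 1/26)) = -2 + (-213 - 787/182) = -2 - 39553/182 = -39917/182 ≈ -219.32)
j*370 - 298 = -39917/182*370 - 298 = -7384645/91 - 298 = -7411763/91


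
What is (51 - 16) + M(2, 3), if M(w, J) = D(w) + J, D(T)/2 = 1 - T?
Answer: 36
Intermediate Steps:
D(T) = 2 - 2*T (D(T) = 2*(1 - T) = 2 - 2*T)
M(w, J) = 2 + J - 2*w (M(w, J) = (2 - 2*w) + J = 2 + J - 2*w)
(51 - 16) + M(2, 3) = (51 - 16) + (2 + 3 - 2*2) = 35 + (2 + 3 - 4) = 35 + 1 = 36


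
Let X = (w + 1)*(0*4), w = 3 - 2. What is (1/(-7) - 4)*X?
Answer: 0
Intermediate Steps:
w = 1
X = 0 (X = (1 + 1)*(0*4) = 2*0 = 0)
(1/(-7) - 4)*X = (1/(-7) - 4)*0 = (-⅐ - 4)*0 = -29/7*0 = 0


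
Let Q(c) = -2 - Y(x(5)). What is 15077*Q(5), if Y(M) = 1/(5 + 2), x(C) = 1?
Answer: -226155/7 ≈ -32308.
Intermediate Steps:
Y(M) = 1/7
Q(c) = -15/7 (Q(c) = -2 - 1*1/7 = -2 - 1/7 = -15/7)
15077*Q(5) = 15077*(-15/7) = -226155/7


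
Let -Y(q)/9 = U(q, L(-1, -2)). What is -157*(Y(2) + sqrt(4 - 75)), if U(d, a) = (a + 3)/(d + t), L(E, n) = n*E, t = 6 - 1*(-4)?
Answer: 2355/4 - 157*I*sqrt(71) ≈ 588.75 - 1322.9*I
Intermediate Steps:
t = 10 (t = 6 + 4 = 10)
L(E, n) = E*n
U(d, a) = (3 + a)/(10 + d) (U(d, a) = (a + 3)/(d + 10) = (3 + a)/(10 + d))
Y(q) = -45/(10 + q) (Y(q) = -9*(3 - 1*(-2))/(10 + q) = -9*(3 + 2)/(10 + q) = -9*5/(10 + q) = -45/(10 + q))
-157*(Y(2) + sqrt(4 - 75)) = -157*(-45/(10 + 2) + sqrt(4 - 75)) = -157*(-45/12 + sqrt(-71)) = -157*(-45*1/12 + I*sqrt(71)) = -157*(-15/4 + I*sqrt(71)) = 2355/4 - 157*I*sqrt(71)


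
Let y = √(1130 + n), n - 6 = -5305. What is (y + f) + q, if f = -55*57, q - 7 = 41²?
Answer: -1447 + I*√4169 ≈ -1447.0 + 64.568*I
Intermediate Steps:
n = -5299 (n = 6 - 5305 = -5299)
y = I*√4169 (y = √(1130 - 5299) = √(-4169) = I*√4169 ≈ 64.568*I)
q = 1688 (q = 7 + 41² = 7 + 1681 = 1688)
f = -3135
(y + f) + q = (I*√4169 - 3135) + 1688 = (-3135 + I*√4169) + 1688 = -1447 + I*√4169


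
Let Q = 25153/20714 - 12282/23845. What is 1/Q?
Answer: 493925330/345363937 ≈ 1.4302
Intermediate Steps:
Q = 345363937/493925330 (Q = 25153*(1/20714) - 12282*1/23845 = 25153/20714 - 12282/23845 = 345363937/493925330 ≈ 0.69922)
1/Q = 1/(345363937/493925330) = 493925330/345363937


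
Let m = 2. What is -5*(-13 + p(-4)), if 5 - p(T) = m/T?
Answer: 75/2 ≈ 37.500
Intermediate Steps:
p(T) = 5 - 2/T
-5*(-13 + p(-4)) = -5*(-13 + (5 - 2/(-4))) = -5*(-13 + (5 - 2*(-¼))) = -5*(-13 + (5 + ½)) = -5*(-13 + 11/2) = -5*(-15/2) = 75/2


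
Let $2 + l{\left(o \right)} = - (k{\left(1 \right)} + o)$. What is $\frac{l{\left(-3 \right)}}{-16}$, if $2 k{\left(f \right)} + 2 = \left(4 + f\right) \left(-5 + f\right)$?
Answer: $- \frac{3}{4} \approx -0.75$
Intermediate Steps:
$k{\left(f \right)} = -1 + \frac{\left(-5 + f\right) \left(4 + f\right)}{2}$ ($k{\left(f \right)} = -1 + \frac{\left(4 + f\right) \left(-5 + f\right)}{2} = -1 + \frac{\left(-5 + f\right) \left(4 + f\right)}{2}$)
$l{\left(o \right)} = 9 - o$ ($l{\left(o \right)} = -2 - \left(\left(-11 + \frac{1^{2}}{2} - \frac{1}{2}\right) + o\right) = -2 - \left(\left(-11 + \frac{1}{2} \cdot 1 - \frac{1}{2}\right) + o\right) = -2 - \left(\left(-11 + \frac{1}{2} - \frac{1}{2}\right) + o\right) = -2 - \left(-11 + o\right) = 9 - o$)
$\frac{l{\left(-3 \right)}}{-16} = \frac{9 - -3}{-16} = - \frac{9 + 3}{16} = \left(- \frac{1}{16}\right) 12 = - \frac{3}{4}$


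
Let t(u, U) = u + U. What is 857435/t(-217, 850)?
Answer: 857435/633 ≈ 1354.6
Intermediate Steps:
t(u, U) = U + u
857435/t(-217, 850) = 857435/(850 - 217) = 857435/633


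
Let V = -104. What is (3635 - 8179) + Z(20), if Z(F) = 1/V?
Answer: -472577/104 ≈ -4544.0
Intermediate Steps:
Z(F) = -1/104 (Z(F) = 1/(-104) = -1/104)
(3635 - 8179) + Z(20) = (3635 - 8179) - 1/104 = -4544 - 1/104 = -472577/104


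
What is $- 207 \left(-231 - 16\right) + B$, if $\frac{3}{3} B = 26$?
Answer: $51155$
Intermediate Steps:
$B = 26$
$- 207 \left(-231 - 16\right) + B = - 207 \left(-231 - 16\right) + 26 = \left(-207\right) \left(-247\right) + 26 = 51129 + 26 = 51155$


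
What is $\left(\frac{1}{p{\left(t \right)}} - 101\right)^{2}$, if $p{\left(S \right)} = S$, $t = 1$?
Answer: $10000$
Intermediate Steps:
$\left(\frac{1}{p{\left(t \right)}} - 101\right)^{2} = \left(1^{-1} - 101\right)^{2} = \left(1 - 101\right)^{2} = \left(-100\right)^{2} = 10000$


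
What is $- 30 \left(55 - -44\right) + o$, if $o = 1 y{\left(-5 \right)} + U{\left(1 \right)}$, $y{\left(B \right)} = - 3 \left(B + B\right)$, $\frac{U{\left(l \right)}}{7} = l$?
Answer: $-2933$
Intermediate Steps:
$U{\left(l \right)} = 7 l$
$y{\left(B \right)} = - 6 B$ ($y{\left(B \right)} = - 3 \cdot 2 B = - 6 B$)
$o = 37$ ($o = 1 \left(\left(-6\right) \left(-5\right)\right) + 7 \cdot 1 = 1 \cdot 30 + 7 = 30 + 7 = 37$)
$- 30 \left(55 - -44\right) + o = - 30 \left(55 - -44\right) + 37 = - 30 \left(55 + 44\right) + 37 = \left(-30\right) 99 + 37 = -2970 + 37 = -2933$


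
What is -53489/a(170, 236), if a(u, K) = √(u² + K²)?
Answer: -53489*√21149/42298 ≈ -183.90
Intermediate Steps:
a(u, K) = √(K² + u²)
-53489/a(170, 236) = -53489/√(236² + 170²) = -53489/√(55696 + 28900) = -53489*√21149/42298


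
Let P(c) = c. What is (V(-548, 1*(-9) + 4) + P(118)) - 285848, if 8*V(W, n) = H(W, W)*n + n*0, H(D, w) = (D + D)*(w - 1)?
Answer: -661795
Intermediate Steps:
H(D, w) = 2*D*(-1 + w) (H(D, w) = (2*D)*(-1 + w) = 2*D*(-1 + w))
V(W, n) = W*n*(-1 + W)/4 (V(W, n) = ((2*W*(-1 + W))*n + n*0)/8 = (2*W*n*(-1 + W) + 0)/8 = (2*W*n*(-1 + W))/8 = W*n*(-1 + W)/4)
(V(-548, 1*(-9) + 4) + P(118)) - 285848 = ((¼)*(-548)*(1*(-9) + 4)*(-1 - 548) + 118) - 285848 = ((¼)*(-548)*(-9 + 4)*(-549) + 118) - 285848 = ((¼)*(-548)*(-5)*(-549) + 118) - 285848 = (-376065 + 118) - 285848 = -375947 - 285848 = -661795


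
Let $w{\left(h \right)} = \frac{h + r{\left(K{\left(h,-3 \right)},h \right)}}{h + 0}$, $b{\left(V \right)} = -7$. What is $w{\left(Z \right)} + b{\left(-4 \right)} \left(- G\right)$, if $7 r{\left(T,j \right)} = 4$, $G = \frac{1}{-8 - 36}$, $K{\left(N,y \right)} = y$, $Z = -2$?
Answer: $\frac{171}{308} \approx 0.55519$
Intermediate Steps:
$G = - \frac{1}{44}$ ($G = \frac{1}{-44} = - \frac{1}{44} \approx -0.022727$)
$r{\left(T,j \right)} = \frac{4}{7}$ ($r{\left(T,j \right)} = \frac{1}{7} \cdot 4 = \frac{4}{7}$)
$w{\left(h \right)} = \frac{\frac{4}{7} + h}{h}$ ($w{\left(h \right)} = \frac{h + \frac{4}{7}}{h + 0} = \frac{\frac{4}{7} + h}{h}$)
$w{\left(Z \right)} + b{\left(-4 \right)} \left(- G\right) = \frac{\frac{4}{7} - 2}{-2} - 7 \left(\left(-1\right) \left(- \frac{1}{44}\right)\right) = \left(- \frac{1}{2}\right) \left(- \frac{10}{7}\right) - \frac{7}{44} = \frac{5}{7} - \frac{7}{44} = \frac{171}{308}$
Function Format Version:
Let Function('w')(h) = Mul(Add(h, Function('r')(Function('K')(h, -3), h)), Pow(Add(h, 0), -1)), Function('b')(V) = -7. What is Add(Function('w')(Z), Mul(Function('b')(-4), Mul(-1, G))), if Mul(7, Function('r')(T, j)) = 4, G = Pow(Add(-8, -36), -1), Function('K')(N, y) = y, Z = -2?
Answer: Rational(171, 308) ≈ 0.55519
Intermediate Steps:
G = Rational(-1, 44) (G = Pow(-44, -1) = Rational(-1, 44) ≈ -0.022727)
Function('r')(T, j) = Rational(4, 7) (Function('r')(T, j) = Mul(Rational(1, 7), 4) = Rational(4, 7))
Function('w')(h) = Mul(Pow(h, -1), Add(Rational(4, 7), h)) (Function('w')(h) = Mul(Add(h, Rational(4, 7)), Pow(Add(h, 0), -1)) = Mul(Add(Rational(4, 7), h), Pow(h, -1)) = Mul(Pow(h, -1), Add(Rational(4, 7), h)))
Add(Function('w')(Z), Mul(Function('b')(-4), Mul(-1, G))) = Add(Mul(Pow(-2, -1), Add(Rational(4, 7), -2)), Mul(-7, Mul(-1, Rational(-1, 44)))) = Add(Mul(Rational(-1, 2), Rational(-10, 7)), Mul(-7, Rational(1, 44))) = Add(Rational(5, 7), Rational(-7, 44)) = Rational(171, 308)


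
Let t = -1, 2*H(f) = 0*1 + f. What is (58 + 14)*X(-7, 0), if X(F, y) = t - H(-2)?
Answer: 0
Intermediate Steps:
H(f) = f/2 (H(f) = (0*1 + f)/2 = (0 + f)/2 = f/2)
X(F, y) = 0 (X(F, y) = -1 - (-2)/2 = -1 - 1*(-1) = -1 + 1 = 0)
(58 + 14)*X(-7, 0) = (58 + 14)*0 = 72*0 = 0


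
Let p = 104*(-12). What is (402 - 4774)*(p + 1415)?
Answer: -730124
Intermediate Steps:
p = -1248
(402 - 4774)*(p + 1415) = (402 - 4774)*(-1248 + 1415) = -4372*167 = -730124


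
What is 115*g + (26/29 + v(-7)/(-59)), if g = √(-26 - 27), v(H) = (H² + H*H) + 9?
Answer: -1569/1711 + 115*I*√53 ≈ -0.91701 + 837.21*I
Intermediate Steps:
v(H) = 9 + 2*H² (v(H) = (H² + H²) + 9 = 2*H² + 9 = 9 + 2*H²)
g = I*√53 (g = √(-53) = I*√53 ≈ 7.2801*I)
115*g + (26/29 + v(-7)/(-59)) = 115*(I*√53) + (26/29 + (9 + 2*(-7)²)/(-59)) = 115*I*√53 + (26*(1/29) + (9 + 2*49)*(-1/59)) = 115*I*√53 + (26/29 + (9 + 98)*(-1/59)) = 115*I*√53 + (26/29 + 107*(-1/59)) = 115*I*√53 + (26/29 - 107/59) = 115*I*√53 - 1569/1711 = -1569/1711 + 115*I*√53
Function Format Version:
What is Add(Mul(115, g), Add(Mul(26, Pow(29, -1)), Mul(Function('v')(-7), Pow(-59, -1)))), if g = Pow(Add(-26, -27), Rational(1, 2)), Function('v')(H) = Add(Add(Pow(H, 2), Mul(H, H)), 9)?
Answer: Add(Rational(-1569, 1711), Mul(115, I, Pow(53, Rational(1, 2)))) ≈ Add(-0.91701, Mul(837.21, I))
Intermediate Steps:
Function('v')(H) = Add(9, Mul(2, Pow(H, 2))) (Function('v')(H) = Add(Add(Pow(H, 2), Pow(H, 2)), 9) = Add(Mul(2, Pow(H, 2)), 9) = Add(9, Mul(2, Pow(H, 2))))
g = Mul(I, Pow(53, Rational(1, 2))) (g = Pow(-53, Rational(1, 2)) = Mul(I, Pow(53, Rational(1, 2))) ≈ Mul(7.2801, I))
Add(Mul(115, g), Add(Mul(26, Pow(29, -1)), Mul(Function('v')(-7), Pow(-59, -1)))) = Add(Mul(115, Mul(I, Pow(53, Rational(1, 2)))), Add(Mul(26, Pow(29, -1)), Mul(Add(9, Mul(2, Pow(-7, 2))), Pow(-59, -1)))) = Add(Mul(115, I, Pow(53, Rational(1, 2))), Add(Mul(26, Rational(1, 29)), Mul(Add(9, Mul(2, 49)), Rational(-1, 59)))) = Add(Mul(115, I, Pow(53, Rational(1, 2))), Add(Rational(26, 29), Mul(Add(9, 98), Rational(-1, 59)))) = Add(Mul(115, I, Pow(53, Rational(1, 2))), Add(Rational(26, 29), Mul(107, Rational(-1, 59)))) = Add(Mul(115, I, Pow(53, Rational(1, 2))), Add(Rational(26, 29), Rational(-107, 59))) = Add(Mul(115, I, Pow(53, Rational(1, 2))), Rational(-1569, 1711)) = Add(Rational(-1569, 1711), Mul(115, I, Pow(53, Rational(1, 2))))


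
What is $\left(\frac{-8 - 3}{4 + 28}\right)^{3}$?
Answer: $- \frac{1331}{32768} \approx -0.040619$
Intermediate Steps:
$\left(\frac{-8 - 3}{4 + 28}\right)^{3} = \left(- \frac{11}{32}\right)^{3} = - \frac{1331}{32768}$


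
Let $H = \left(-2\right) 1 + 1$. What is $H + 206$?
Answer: $205$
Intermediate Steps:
$H = -1$ ($H = -2 + 1 = -1$)
$H + 206 = -1 + 206 = 205$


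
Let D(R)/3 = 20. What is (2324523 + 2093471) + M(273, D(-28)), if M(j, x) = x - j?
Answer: 4417781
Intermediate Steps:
D(R) = 60 (D(R) = 3*20 = 60)
(2324523 + 2093471) + M(273, D(-28)) = (2324523 + 2093471) + (60 - 1*273) = 4417994 + (60 - 273) = 4417994 - 213 = 4417781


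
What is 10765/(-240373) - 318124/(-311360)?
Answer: 2611308209/2672947760 ≈ 0.97694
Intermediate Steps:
10765/(-240373) - 318124/(-311360) = 10765*(-1/240373) - 318124*(-1/311360) = -10765/240373 + 79531/77840 = 2611308209/2672947760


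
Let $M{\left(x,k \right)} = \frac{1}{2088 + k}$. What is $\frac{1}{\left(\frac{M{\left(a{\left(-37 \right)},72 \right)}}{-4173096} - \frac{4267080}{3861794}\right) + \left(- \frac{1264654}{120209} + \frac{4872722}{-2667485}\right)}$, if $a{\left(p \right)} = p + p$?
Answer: $- \frac{36006300908633858584095360}{484361007623325677727952583} \approx -0.074338$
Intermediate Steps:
$a{\left(p \right)} = 2 p$
$\frac{1}{\left(\frac{M{\left(a{\left(-37 \right)},72 \right)}}{-4173096} - \frac{4267080}{3861794}\right) + \left(- \frac{1264654}{120209} + \frac{4872722}{-2667485}\right)} = \frac{1}{\left(\frac{1}{\left(2088 + 72\right) \left(-4173096\right)} - \frac{4267080}{3861794}\right) + \left(- \frac{1264654}{120209} + \frac{4872722}{-2667485}\right)} = \frac{1}{\left(\frac{1}{2160} \left(- \frac{1}{4173096}\right) - \frac{2133540}{1930897}\right) + \left(\left(-1264654\right) \frac{1}{120209} + 4872722 \left(- \frac{1}{2667485}\right)\right)} = \frac{1}{\left(\frac{1}{2160} \left(- \frac{1}{4173096}\right) - \frac{2133540}{1930897}\right) - \frac{3959190614088}{320655704365}} = \frac{1}{\left(- \frac{1}{9013887360} - \frac{2133540}{1930897}\right) - \frac{3959190614088}{320655704365}} = \frac{1}{- \frac{620370620644687}{561448001992320} - \frac{3959190614088}{320655704365}} = \frac{1}{- \frac{484361007623325677727952583}{36006300908633858584095360}} = - \frac{36006300908633858584095360}{484361007623325677727952583}$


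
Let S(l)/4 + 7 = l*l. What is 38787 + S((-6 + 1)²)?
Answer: 41259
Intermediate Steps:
S(l) = -28 + 4*l² (S(l) = -28 + 4*(l*l) = -28 + 4*l²)
38787 + S((-6 + 1)²) = 38787 + (-28 + 4*((-6 + 1)²)²) = 38787 + (-28 + 4*((-5)²)²) = 38787 + (-28 + 4*25²) = 38787 + (-28 + 4*625) = 38787 + (-28 + 2500) = 38787 + 2472 = 41259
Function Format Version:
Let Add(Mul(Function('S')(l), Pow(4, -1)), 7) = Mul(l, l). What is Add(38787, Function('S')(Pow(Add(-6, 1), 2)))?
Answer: 41259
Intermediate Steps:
Function('S')(l) = Add(-28, Mul(4, Pow(l, 2))) (Function('S')(l) = Add(-28, Mul(4, Mul(l, l))) = Add(-28, Mul(4, Pow(l, 2))))
Add(38787, Function('S')(Pow(Add(-6, 1), 2))) = Add(38787, Add(-28, Mul(4, Pow(Pow(Add(-6, 1), 2), 2)))) = Add(38787, Add(-28, Mul(4, Pow(Pow(-5, 2), 2)))) = Add(38787, Add(-28, Mul(4, Pow(25, 2)))) = Add(38787, Add(-28, Mul(4, 625))) = Add(38787, Add(-28, 2500)) = Add(38787, 2472) = 41259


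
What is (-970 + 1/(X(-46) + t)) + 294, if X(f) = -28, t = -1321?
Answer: -911925/1349 ≈ -676.00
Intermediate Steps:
(-970 + 1/(X(-46) + t)) + 294 = (-970 + 1/(-28 - 1321)) + 294 = (-970 + 1/(-1349)) + 294 = (-970 - 1/1349) + 294 = -1308531/1349 + 294 = -911925/1349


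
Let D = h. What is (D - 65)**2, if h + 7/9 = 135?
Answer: 388129/81 ≈ 4791.7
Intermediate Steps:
h = 1208/9 (h = -7/9 + 135 = 1208/9 ≈ 134.22)
D = 1208/9 ≈ 134.22
(D - 65)**2 = (1208/9 - 65)**2 = (623/9)**2 = 388129/81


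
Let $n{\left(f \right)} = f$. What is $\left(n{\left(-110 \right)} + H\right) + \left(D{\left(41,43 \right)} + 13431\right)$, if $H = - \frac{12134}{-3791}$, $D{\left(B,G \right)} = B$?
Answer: $\frac{50667476}{3791} \approx 13365.0$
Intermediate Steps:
$H = \frac{12134}{3791}$ ($H = \left(-12134\right) \left(- \frac{1}{3791}\right) = \frac{12134}{3791} \approx 3.2007$)
$\left(n{\left(-110 \right)} + H\right) + \left(D{\left(41,43 \right)} + 13431\right) = \left(-110 + \frac{12134}{3791}\right) + \left(41 + 13431\right) = - \frac{404876}{3791} + 13472 = \frac{50667476}{3791}$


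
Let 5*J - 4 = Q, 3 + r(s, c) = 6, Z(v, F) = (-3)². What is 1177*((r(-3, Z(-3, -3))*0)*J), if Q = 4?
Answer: 0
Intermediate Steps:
Z(v, F) = 9
r(s, c) = 3 (r(s, c) = -3 + 6 = 3)
J = 8/5 (J = ⅘ + (⅕)*4 = ⅘ + ⅘ = 8/5 ≈ 1.6000)
1177*((r(-3, Z(-3, -3))*0)*J) = 1177*((3*0)*(8/5)) = 1177*(0*(8/5)) = 1177*0 = 0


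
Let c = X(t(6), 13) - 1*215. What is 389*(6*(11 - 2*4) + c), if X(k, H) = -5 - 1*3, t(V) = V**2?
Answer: -79745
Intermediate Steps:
X(k, H) = -8 (X(k, H) = -5 - 3 = -8)
c = -223 (c = -8 - 1*215 = -8 - 215 = -223)
389*(6*(11 - 2*4) + c) = 389*(6*(11 - 2*4) - 223) = 389*(6*(11 - 8) - 223) = 389*(6*3 - 223) = 389*(18 - 223) = 389*(-205) = -79745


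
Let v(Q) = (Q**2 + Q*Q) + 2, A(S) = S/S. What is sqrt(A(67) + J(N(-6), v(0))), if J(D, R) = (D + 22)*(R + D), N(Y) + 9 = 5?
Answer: I*sqrt(35) ≈ 5.9161*I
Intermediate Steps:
N(Y) = -4 (N(Y) = -9 + 5 = -4)
A(S) = 1
v(Q) = 2 + 2*Q**2 (v(Q) = (Q**2 + Q**2) + 2 = 2*Q**2 + 2 = 2 + 2*Q**2)
J(D, R) = (22 + D)*(D + R)
sqrt(A(67) + J(N(-6), v(0))) = sqrt(1 + ((-4)**2 + 22*(-4) + 22*(2 + 2*0**2) - 4*(2 + 2*0**2))) = sqrt(1 + (16 - 88 + 22*(2 + 2*0) - 4*(2 + 2*0))) = sqrt(1 + (16 - 88 + 22*(2 + 0) - 4*(2 + 0))) = sqrt(1 + (16 - 88 + 22*2 - 4*2)) = sqrt(1 + (16 - 88 + 44 - 8)) = sqrt(1 - 36) = sqrt(-35) = I*sqrt(35)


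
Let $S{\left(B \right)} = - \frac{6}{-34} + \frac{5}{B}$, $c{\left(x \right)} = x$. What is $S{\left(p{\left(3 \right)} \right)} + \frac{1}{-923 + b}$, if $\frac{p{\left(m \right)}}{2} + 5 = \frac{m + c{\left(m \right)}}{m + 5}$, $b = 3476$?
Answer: $- \frac{17854}{43401} \approx -0.41137$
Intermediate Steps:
$p{\left(m \right)} = -10 + \frac{4 m}{5 + m}$ ($p{\left(m \right)} = -10 + 2 \frac{m + m}{m + 5} = -10 + 2 \frac{2 m}{5 + m} = -10 + \frac{4 m}{5 + m}$)
$S{\left(B \right)} = \frac{3}{17} + \frac{5}{B}$ ($S{\left(B \right)} = \left(-6\right) \left(- \frac{1}{34}\right) + \frac{5}{B} = \frac{3}{17} + \frac{5}{B}$)
$S{\left(p{\left(3 \right)} \right)} + \frac{1}{-923 + b} = \left(\frac{3}{17} + \frac{5}{2 \frac{1}{5 + 3} \left(-25 - 9\right)}\right) + \frac{1}{-923 + 3476} = \left(\frac{3}{17} + \frac{5}{2 \cdot \frac{1}{8} \left(-25 - 9\right)}\right) + \frac{1}{2553} = \left(\frac{3}{17} + \frac{5}{2 \cdot \frac{1}{8} \left(-34\right)}\right) + \frac{1}{2553} = \left(\frac{3}{17} + \frac{5}{- \frac{17}{2}}\right) + \frac{1}{2553} = \left(\frac{3}{17} + 5 \left(- \frac{2}{17}\right)\right) + \frac{1}{2553} = \left(\frac{3}{17} - \frac{10}{17}\right) + \frac{1}{2553} = - \frac{7}{17} + \frac{1}{2553} = - \frac{17854}{43401}$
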